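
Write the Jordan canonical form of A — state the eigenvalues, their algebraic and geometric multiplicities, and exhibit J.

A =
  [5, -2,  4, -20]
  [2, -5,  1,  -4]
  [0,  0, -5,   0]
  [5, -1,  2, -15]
J_3(-5) ⊕ J_1(-5)

The characteristic polynomial is
  det(x·I − A) = x^4 + 20*x^3 + 150*x^2 + 500*x + 625 = (x + 5)^4

Eigenvalues and multiplicities (the geometric multiplicity of λ is n − rank(A − λI), which equals the number of Jordan blocks for λ):
  λ = -5: algebraic multiplicity = 4, geometric multiplicity = 2

Determining the block sizes for each eigenvalue:
  λ = -5: with am = 4 and gm = 2, the partition is not yet determined (e.g. several partitions of 4 into 2 parts exist). Let N = A − (-5)·I. Computing rank(N^1) = 2, rank(N^2) = 1, rank(N^3) = 0; the number of blocks of size ≥ j is rank(N^{j−1}) − rank(N^j), giving [2, 1, 1]. So we have 1 block(s) of size 3, 1 block(s) of size 1 → block sizes [3, 1]

Assembling the blocks gives a Jordan form
J =
  [-5,  1,  0,  0]
  [ 0, -5,  1,  0]
  [ 0,  0, -5,  0]
  [ 0,  0,  0, -5]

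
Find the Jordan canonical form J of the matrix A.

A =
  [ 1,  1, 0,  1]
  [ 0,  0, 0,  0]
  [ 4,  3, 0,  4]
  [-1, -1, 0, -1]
J_2(0) ⊕ J_2(0)

The characteristic polynomial is
  det(x·I − A) = x^4

Eigenvalues and multiplicities (the geometric multiplicity of λ is n − rank(A − λI), which equals the number of Jordan blocks for λ):
  λ = 0: algebraic multiplicity = 4, geometric multiplicity = 2

Determining the block sizes for each eigenvalue:
  λ = 0: with am = 4 and gm = 2, the partition is not yet determined (e.g. several partitions of 4 into 2 parts exist). Let N = A − (0)·I. Computing rank(N^1) = 2, rank(N^2) = 0; the number of blocks of size ≥ j is rank(N^{j−1}) − rank(N^j), giving [2, 2]. So we have 2 block(s) of size 2 → block sizes [2, 2]

Assembling the blocks gives a Jordan form
J =
  [0, 1, 0, 0]
  [0, 0, 0, 0]
  [0, 0, 0, 1]
  [0, 0, 0, 0]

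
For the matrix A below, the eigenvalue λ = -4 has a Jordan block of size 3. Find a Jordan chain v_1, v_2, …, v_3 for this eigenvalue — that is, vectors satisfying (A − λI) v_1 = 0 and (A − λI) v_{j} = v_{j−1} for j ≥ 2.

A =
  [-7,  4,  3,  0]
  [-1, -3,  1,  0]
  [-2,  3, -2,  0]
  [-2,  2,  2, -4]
A Jordan chain for λ = -4 of length 3:
v_1 = (-1, 0, -1, 0)ᵀ
v_2 = (-3, -1, -2, -2)ᵀ
v_3 = (1, 0, 0, 0)ᵀ

Let N = A − (-4)·I. We want v_3 with N^3 v_3 = 0 but N^2 v_3 ≠ 0; then v_{j-1} := N · v_j for j = 3, …, 2.

Pick v_3 = (1, 0, 0, 0)ᵀ.
Then v_2 = N · v_3 = (-3, -1, -2, -2)ᵀ.
Then v_1 = N · v_2 = (-1, 0, -1, 0)ᵀ.

Sanity check: (A − (-4)·I) v_1 = (0, 0, 0, 0)ᵀ = 0. ✓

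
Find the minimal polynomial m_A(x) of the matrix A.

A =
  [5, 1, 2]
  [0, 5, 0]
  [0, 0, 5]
x^2 - 10*x + 25

The characteristic polynomial is χ_A(x) = (x - 5)^3, so the eigenvalues are known. The minimal polynomial is
  m_A(x) = Π_λ (x − λ)^{k_λ}
where k_λ is the size of the *largest* Jordan block for λ (equivalently, the smallest k with (A − λI)^k v = 0 for every generalised eigenvector v of λ).

  λ = 5: largest Jordan block has size 2, contributing (x − 5)^2

So m_A(x) = (x - 5)^2 = x^2 - 10*x + 25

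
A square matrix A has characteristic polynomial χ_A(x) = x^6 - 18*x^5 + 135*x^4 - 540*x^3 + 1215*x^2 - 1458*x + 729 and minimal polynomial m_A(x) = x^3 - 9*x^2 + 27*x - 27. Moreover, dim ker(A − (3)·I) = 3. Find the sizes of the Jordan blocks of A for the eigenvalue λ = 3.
Block sizes for λ = 3: [3, 2, 1]

Step 1 — from the characteristic polynomial, algebraic multiplicity of λ = 3 is 6. From dim ker(A − (3)·I) = 3, there are exactly 3 Jordan blocks for λ = 3.
Step 2 — from the minimal polynomial, the factor (x − 3)^3 tells us the largest block for λ = 3 has size 3.
Step 3 — with total size 6, 3 blocks, and largest block 3, the block sizes (in nonincreasing order) are [3, 2, 1].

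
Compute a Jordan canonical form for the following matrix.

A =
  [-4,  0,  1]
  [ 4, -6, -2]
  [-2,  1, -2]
J_3(-4)

The characteristic polynomial is
  det(x·I − A) = x^3 + 12*x^2 + 48*x + 64 = (x + 4)^3

Eigenvalues and multiplicities (the geometric multiplicity of λ is n − rank(A − λI), which equals the number of Jordan blocks for λ):
  λ = -4: algebraic multiplicity = 3, geometric multiplicity = 1

Determining the block sizes for each eigenvalue:
  λ = -4: one block (gm = 1), so the single block has size am = 3 → block sizes [3]

Assembling the blocks gives a Jordan form
J =
  [-4,  1,  0]
  [ 0, -4,  1]
  [ 0,  0, -4]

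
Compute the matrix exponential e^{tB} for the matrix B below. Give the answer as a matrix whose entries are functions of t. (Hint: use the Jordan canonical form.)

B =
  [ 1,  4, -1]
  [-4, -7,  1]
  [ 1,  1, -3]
e^{tB} =
  [-t^2*exp(-3*t)/2 + 4*t*exp(-3*t) + exp(-3*t), -t^2*exp(-3*t)/2 + 4*t*exp(-3*t), -t*exp(-3*t)]
  [t^2*exp(-3*t)/2 - 4*t*exp(-3*t), t^2*exp(-3*t)/2 - 4*t*exp(-3*t) + exp(-3*t), t*exp(-3*t)]
  [t*exp(-3*t), t*exp(-3*t), exp(-3*t)]

Strategy: write B = P · J · P⁻¹ where J is a Jordan canonical form, so e^{tB} = P · e^{tJ} · P⁻¹, and e^{tJ} can be computed block-by-block.

B has Jordan form
J =
  [-3,  1,  0]
  [ 0, -3,  1]
  [ 0,  0, -3]
(up to reordering of blocks).

Per-block formulas:
  For a 3×3 Jordan block J_3(-3): exp(t · J_3(-3)) = e^(-3t)·(I + t·N + (t^2/2)·N^2), where N is the 3×3 nilpotent shift.

After assembling e^{tJ} and conjugating by P, we get:

e^{tB} =
  [-t^2*exp(-3*t)/2 + 4*t*exp(-3*t) + exp(-3*t), -t^2*exp(-3*t)/2 + 4*t*exp(-3*t), -t*exp(-3*t)]
  [t^2*exp(-3*t)/2 - 4*t*exp(-3*t), t^2*exp(-3*t)/2 - 4*t*exp(-3*t) + exp(-3*t), t*exp(-3*t)]
  [t*exp(-3*t), t*exp(-3*t), exp(-3*t)]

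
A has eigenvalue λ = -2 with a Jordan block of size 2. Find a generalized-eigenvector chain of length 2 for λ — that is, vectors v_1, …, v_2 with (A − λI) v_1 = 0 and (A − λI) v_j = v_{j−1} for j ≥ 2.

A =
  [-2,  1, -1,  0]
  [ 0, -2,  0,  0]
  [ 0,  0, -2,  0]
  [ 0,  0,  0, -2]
A Jordan chain for λ = -2 of length 2:
v_1 = (1, 0, 0, 0)ᵀ
v_2 = (0, 1, 0, 0)ᵀ

Let N = A − (-2)·I. We want v_2 with N^2 v_2 = 0 but N^1 v_2 ≠ 0; then v_{j-1} := N · v_j for j = 2, …, 2.

Pick v_2 = (0, 1, 0, 0)ᵀ.
Then v_1 = N · v_2 = (1, 0, 0, 0)ᵀ.

Sanity check: (A − (-2)·I) v_1 = (0, 0, 0, 0)ᵀ = 0. ✓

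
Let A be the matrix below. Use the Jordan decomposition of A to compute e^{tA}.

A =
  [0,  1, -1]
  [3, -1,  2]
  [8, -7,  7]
e^{tA} =
  [-t^2*exp(2*t)/2 - 2*t*exp(2*t) + exp(2*t), t^2*exp(2*t) + t*exp(2*t), -t^2*exp(2*t)/2 - t*exp(2*t)]
  [t^2*exp(2*t)/2 + 3*t*exp(2*t), -t^2*exp(2*t) - 3*t*exp(2*t) + exp(2*t), t^2*exp(2*t)/2 + 2*t*exp(2*t)]
  [3*t^2*exp(2*t)/2 + 8*t*exp(2*t), -3*t^2*exp(2*t) - 7*t*exp(2*t), 3*t^2*exp(2*t)/2 + 5*t*exp(2*t) + exp(2*t)]

Strategy: write A = P · J · P⁻¹ where J is a Jordan canonical form, so e^{tA} = P · e^{tJ} · P⁻¹, and e^{tJ} can be computed block-by-block.

A has Jordan form
J =
  [2, 1, 0]
  [0, 2, 1]
  [0, 0, 2]
(up to reordering of blocks).

Per-block formulas:
  For a 3×3 Jordan block J_3(2): exp(t · J_3(2)) = e^(2t)·(I + t·N + (t^2/2)·N^2), where N is the 3×3 nilpotent shift.

After assembling e^{tJ} and conjugating by P, we get:

e^{tA} =
  [-t^2*exp(2*t)/2 - 2*t*exp(2*t) + exp(2*t), t^2*exp(2*t) + t*exp(2*t), -t^2*exp(2*t)/2 - t*exp(2*t)]
  [t^2*exp(2*t)/2 + 3*t*exp(2*t), -t^2*exp(2*t) - 3*t*exp(2*t) + exp(2*t), t^2*exp(2*t)/2 + 2*t*exp(2*t)]
  [3*t^2*exp(2*t)/2 + 8*t*exp(2*t), -3*t^2*exp(2*t) - 7*t*exp(2*t), 3*t^2*exp(2*t)/2 + 5*t*exp(2*t) + exp(2*t)]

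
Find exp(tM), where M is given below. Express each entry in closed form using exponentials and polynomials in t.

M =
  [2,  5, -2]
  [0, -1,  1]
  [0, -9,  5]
e^{tM} =
  [exp(2*t), 3*t^2*exp(2*t)/2 + 5*t*exp(2*t), -t^2*exp(2*t)/2 - 2*t*exp(2*t)]
  [0, -3*t*exp(2*t) + exp(2*t), t*exp(2*t)]
  [0, -9*t*exp(2*t), 3*t*exp(2*t) + exp(2*t)]

Strategy: write M = P · J · P⁻¹ where J is a Jordan canonical form, so e^{tM} = P · e^{tJ} · P⁻¹, and e^{tJ} can be computed block-by-block.

M has Jordan form
J =
  [2, 1, 0]
  [0, 2, 1]
  [0, 0, 2]
(up to reordering of blocks).

Per-block formulas:
  For a 3×3 Jordan block J_3(2): exp(t · J_3(2)) = e^(2t)·(I + t·N + (t^2/2)·N^2), where N is the 3×3 nilpotent shift.

After assembling e^{tJ} and conjugating by P, we get:

e^{tM} =
  [exp(2*t), 3*t^2*exp(2*t)/2 + 5*t*exp(2*t), -t^2*exp(2*t)/2 - 2*t*exp(2*t)]
  [0, -3*t*exp(2*t) + exp(2*t), t*exp(2*t)]
  [0, -9*t*exp(2*t), 3*t*exp(2*t) + exp(2*t)]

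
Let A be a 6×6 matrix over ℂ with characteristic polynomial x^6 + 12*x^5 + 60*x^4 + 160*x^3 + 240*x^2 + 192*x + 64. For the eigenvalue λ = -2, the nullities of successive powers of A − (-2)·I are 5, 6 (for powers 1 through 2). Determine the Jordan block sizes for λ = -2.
Block sizes for λ = -2: [2, 1, 1, 1, 1]

From the dimensions of kernels of powers, the number of Jordan blocks of size at least j is d_j − d_{j−1} where d_j = dim ker(N^j) (with d_0 = 0). Computing the differences gives [5, 1].
The number of blocks of size exactly k is (#blocks of size ≥ k) − (#blocks of size ≥ k + 1), so the partition is: 4 block(s) of size 1, 1 block(s) of size 2.
In nonincreasing order the block sizes are [2, 1, 1, 1, 1].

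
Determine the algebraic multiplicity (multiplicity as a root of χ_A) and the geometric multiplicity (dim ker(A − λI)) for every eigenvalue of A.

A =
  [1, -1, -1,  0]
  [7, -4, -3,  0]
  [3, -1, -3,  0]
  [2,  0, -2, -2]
λ = -2: alg = 4, geom = 2

Step 1 — factor the characteristic polynomial to read off the algebraic multiplicities:
  χ_A(x) = (x + 2)^4

Step 2 — compute geometric multiplicities via the rank-nullity identity g(λ) = n − rank(A − λI):
  rank(A − (-2)·I) = 2, so dim ker(A − (-2)·I) = n − 2 = 2

Summary:
  λ = -2: algebraic multiplicity = 4, geometric multiplicity = 2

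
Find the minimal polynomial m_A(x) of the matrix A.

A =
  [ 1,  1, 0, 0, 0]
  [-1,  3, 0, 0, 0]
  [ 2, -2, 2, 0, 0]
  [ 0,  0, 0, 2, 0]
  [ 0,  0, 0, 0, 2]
x^2 - 4*x + 4

The characteristic polynomial is χ_A(x) = (x - 2)^5, so the eigenvalues are known. The minimal polynomial is
  m_A(x) = Π_λ (x − λ)^{k_λ}
where k_λ is the size of the *largest* Jordan block for λ (equivalently, the smallest k with (A − λI)^k v = 0 for every generalised eigenvector v of λ).

  λ = 2: largest Jordan block has size 2, contributing (x − 2)^2

So m_A(x) = (x - 2)^2 = x^2 - 4*x + 4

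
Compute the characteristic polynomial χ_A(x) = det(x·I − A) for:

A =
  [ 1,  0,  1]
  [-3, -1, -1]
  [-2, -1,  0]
x^3

Expanding det(x·I − A) (e.g. by cofactor expansion or by noting that A is similar to its Jordan form J, which has the same characteristic polynomial as A) gives
  χ_A(x) = x^3
which factors as x^3. The eigenvalues (with algebraic multiplicities) are λ = 0 with multiplicity 3.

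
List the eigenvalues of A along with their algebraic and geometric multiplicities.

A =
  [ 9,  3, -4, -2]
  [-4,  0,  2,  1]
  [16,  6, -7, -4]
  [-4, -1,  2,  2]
λ = 1: alg = 4, geom = 2

Step 1 — factor the characteristic polynomial to read off the algebraic multiplicities:
  χ_A(x) = (x - 1)^4

Step 2 — compute geometric multiplicities via the rank-nullity identity g(λ) = n − rank(A − λI):
  rank(A − (1)·I) = 2, so dim ker(A − (1)·I) = n − 2 = 2

Summary:
  λ = 1: algebraic multiplicity = 4, geometric multiplicity = 2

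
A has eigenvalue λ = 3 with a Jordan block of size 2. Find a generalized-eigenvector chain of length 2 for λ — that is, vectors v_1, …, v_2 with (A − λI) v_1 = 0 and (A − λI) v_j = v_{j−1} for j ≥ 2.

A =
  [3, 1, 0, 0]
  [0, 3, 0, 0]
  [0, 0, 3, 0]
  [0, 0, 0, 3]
A Jordan chain for λ = 3 of length 2:
v_1 = (1, 0, 0, 0)ᵀ
v_2 = (0, 1, 0, 0)ᵀ

Let N = A − (3)·I. We want v_2 with N^2 v_2 = 0 but N^1 v_2 ≠ 0; then v_{j-1} := N · v_j for j = 2, …, 2.

Pick v_2 = (0, 1, 0, 0)ᵀ.
Then v_1 = N · v_2 = (1, 0, 0, 0)ᵀ.

Sanity check: (A − (3)·I) v_1 = (0, 0, 0, 0)ᵀ = 0. ✓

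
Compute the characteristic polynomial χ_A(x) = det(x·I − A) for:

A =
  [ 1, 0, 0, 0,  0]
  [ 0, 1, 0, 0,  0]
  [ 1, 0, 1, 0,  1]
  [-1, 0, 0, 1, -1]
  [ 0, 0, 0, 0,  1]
x^5 - 5*x^4 + 10*x^3 - 10*x^2 + 5*x - 1

Expanding det(x·I − A) (e.g. by cofactor expansion or by noting that A is similar to its Jordan form J, which has the same characteristic polynomial as A) gives
  χ_A(x) = x^5 - 5*x^4 + 10*x^3 - 10*x^2 + 5*x - 1
which factors as (x - 1)^5. The eigenvalues (with algebraic multiplicities) are λ = 1 with multiplicity 5.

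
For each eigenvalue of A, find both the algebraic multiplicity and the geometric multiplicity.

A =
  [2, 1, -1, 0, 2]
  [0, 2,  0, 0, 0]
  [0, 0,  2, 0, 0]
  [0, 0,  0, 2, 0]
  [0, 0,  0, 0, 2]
λ = 2: alg = 5, geom = 4

Step 1 — factor the characteristic polynomial to read off the algebraic multiplicities:
  χ_A(x) = (x - 2)^5

Step 2 — compute geometric multiplicities via the rank-nullity identity g(λ) = n − rank(A − λI):
  rank(A − (2)·I) = 1, so dim ker(A − (2)·I) = n − 1 = 4

Summary:
  λ = 2: algebraic multiplicity = 5, geometric multiplicity = 4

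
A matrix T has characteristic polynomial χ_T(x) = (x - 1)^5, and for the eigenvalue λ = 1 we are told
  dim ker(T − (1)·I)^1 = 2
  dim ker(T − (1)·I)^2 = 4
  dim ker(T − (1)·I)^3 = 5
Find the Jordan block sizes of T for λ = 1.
Block sizes for λ = 1: [3, 2]

From the dimensions of kernels of powers, the number of Jordan blocks of size at least j is d_j − d_{j−1} where d_j = dim ker(N^j) (with d_0 = 0). Computing the differences gives [2, 2, 1].
The number of blocks of size exactly k is (#blocks of size ≥ k) − (#blocks of size ≥ k + 1), so the partition is: 1 block(s) of size 2, 1 block(s) of size 3.
In nonincreasing order the block sizes are [3, 2].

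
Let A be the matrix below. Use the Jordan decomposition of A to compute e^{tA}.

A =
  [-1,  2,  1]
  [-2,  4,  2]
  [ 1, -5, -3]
e^{tA} =
  [-t^2 - t + 1, t^2/2 + 2*t, t]
  [-2*t^2 - 2*t, t^2 + 4*t + 1, 2*t]
  [3*t^2 + t, -3*t^2/2 - 5*t, 1 - 3*t]

Strategy: write A = P · J · P⁻¹ where J is a Jordan canonical form, so e^{tA} = P · e^{tJ} · P⁻¹, and e^{tJ} can be computed block-by-block.

A has Jordan form
J =
  [0, 1, 0]
  [0, 0, 1]
  [0, 0, 0]
(up to reordering of blocks).

Per-block formulas:
  For a 3×3 Jordan block J_3(0): exp(t · J_3(0)) = e^(0t)·(I + t·N + (t^2/2)·N^2), where N is the 3×3 nilpotent shift.

After assembling e^{tJ} and conjugating by P, we get:

e^{tA} =
  [-t^2 - t + 1, t^2/2 + 2*t, t]
  [-2*t^2 - 2*t, t^2 + 4*t + 1, 2*t]
  [3*t^2 + t, -3*t^2/2 - 5*t, 1 - 3*t]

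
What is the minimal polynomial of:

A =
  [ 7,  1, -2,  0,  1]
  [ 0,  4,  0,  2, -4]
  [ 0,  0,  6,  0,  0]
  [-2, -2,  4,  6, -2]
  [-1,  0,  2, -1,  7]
x^3 - 18*x^2 + 108*x - 216

The characteristic polynomial is χ_A(x) = (x - 6)^5, so the eigenvalues are known. The minimal polynomial is
  m_A(x) = Π_λ (x − λ)^{k_λ}
where k_λ is the size of the *largest* Jordan block for λ (equivalently, the smallest k with (A − λI)^k v = 0 for every generalised eigenvector v of λ).

  λ = 6: largest Jordan block has size 3, contributing (x − 6)^3

So m_A(x) = (x - 6)^3 = x^3 - 18*x^2 + 108*x - 216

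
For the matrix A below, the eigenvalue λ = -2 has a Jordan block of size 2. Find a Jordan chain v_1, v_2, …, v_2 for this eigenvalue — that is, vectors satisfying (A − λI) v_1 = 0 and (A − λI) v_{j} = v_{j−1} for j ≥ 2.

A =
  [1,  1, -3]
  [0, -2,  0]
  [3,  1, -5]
A Jordan chain for λ = -2 of length 2:
v_1 = (3, 0, 3)ᵀ
v_2 = (1, 0, 0)ᵀ

Let N = A − (-2)·I. We want v_2 with N^2 v_2 = 0 but N^1 v_2 ≠ 0; then v_{j-1} := N · v_j for j = 2, …, 2.

Pick v_2 = (1, 0, 0)ᵀ.
Then v_1 = N · v_2 = (3, 0, 3)ᵀ.

Sanity check: (A − (-2)·I) v_1 = (0, 0, 0)ᵀ = 0. ✓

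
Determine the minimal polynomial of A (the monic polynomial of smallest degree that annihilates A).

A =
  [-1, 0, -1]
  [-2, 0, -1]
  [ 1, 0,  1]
x^3

The characteristic polynomial is χ_A(x) = x^3, so the eigenvalues are known. The minimal polynomial is
  m_A(x) = Π_λ (x − λ)^{k_λ}
where k_λ is the size of the *largest* Jordan block for λ (equivalently, the smallest k with (A − λI)^k v = 0 for every generalised eigenvector v of λ).

  λ = 0: largest Jordan block has size 3, contributing (x − 0)^3

So m_A(x) = x^3 = x^3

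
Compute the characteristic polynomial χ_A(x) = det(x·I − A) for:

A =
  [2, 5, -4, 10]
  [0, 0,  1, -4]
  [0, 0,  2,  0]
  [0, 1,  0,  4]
x^4 - 8*x^3 + 24*x^2 - 32*x + 16

Expanding det(x·I − A) (e.g. by cofactor expansion or by noting that A is similar to its Jordan form J, which has the same characteristic polynomial as A) gives
  χ_A(x) = x^4 - 8*x^3 + 24*x^2 - 32*x + 16
which factors as (x - 2)^4. The eigenvalues (with algebraic multiplicities) are λ = 2 with multiplicity 4.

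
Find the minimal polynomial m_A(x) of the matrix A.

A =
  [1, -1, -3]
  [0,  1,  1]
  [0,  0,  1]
x^3 - 3*x^2 + 3*x - 1

The characteristic polynomial is χ_A(x) = (x - 1)^3, so the eigenvalues are known. The minimal polynomial is
  m_A(x) = Π_λ (x − λ)^{k_λ}
where k_λ is the size of the *largest* Jordan block for λ (equivalently, the smallest k with (A − λI)^k v = 0 for every generalised eigenvector v of λ).

  λ = 1: largest Jordan block has size 3, contributing (x − 1)^3

So m_A(x) = (x - 1)^3 = x^3 - 3*x^2 + 3*x - 1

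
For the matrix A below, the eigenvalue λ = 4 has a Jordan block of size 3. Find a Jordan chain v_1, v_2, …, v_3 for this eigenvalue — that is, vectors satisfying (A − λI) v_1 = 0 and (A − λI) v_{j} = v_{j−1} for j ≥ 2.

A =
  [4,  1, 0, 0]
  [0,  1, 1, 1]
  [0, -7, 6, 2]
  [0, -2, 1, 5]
A Jordan chain for λ = 4 of length 3:
v_1 = (-3, 0, 3, -3)ᵀ
v_2 = (1, -3, -7, -2)ᵀ
v_3 = (0, 1, 0, 0)ᵀ

Let N = A − (4)·I. We want v_3 with N^3 v_3 = 0 but N^2 v_3 ≠ 0; then v_{j-1} := N · v_j for j = 3, …, 2.

Pick v_3 = (0, 1, 0, 0)ᵀ.
Then v_2 = N · v_3 = (1, -3, -7, -2)ᵀ.
Then v_1 = N · v_2 = (-3, 0, 3, -3)ᵀ.

Sanity check: (A − (4)·I) v_1 = (0, 0, 0, 0)ᵀ = 0. ✓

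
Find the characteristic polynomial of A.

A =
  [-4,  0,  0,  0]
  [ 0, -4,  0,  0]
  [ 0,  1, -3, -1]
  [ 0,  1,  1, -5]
x^4 + 16*x^3 + 96*x^2 + 256*x + 256

Expanding det(x·I − A) (e.g. by cofactor expansion or by noting that A is similar to its Jordan form J, which has the same characteristic polynomial as A) gives
  χ_A(x) = x^4 + 16*x^3 + 96*x^2 + 256*x + 256
which factors as (x + 4)^4. The eigenvalues (with algebraic multiplicities) are λ = -4 with multiplicity 4.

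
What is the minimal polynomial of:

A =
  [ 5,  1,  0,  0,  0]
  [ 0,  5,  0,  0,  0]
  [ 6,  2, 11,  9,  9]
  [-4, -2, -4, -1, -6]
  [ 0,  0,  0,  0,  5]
x^2 - 10*x + 25

The characteristic polynomial is χ_A(x) = (x - 5)^5, so the eigenvalues are known. The minimal polynomial is
  m_A(x) = Π_λ (x − λ)^{k_λ}
where k_λ is the size of the *largest* Jordan block for λ (equivalently, the smallest k with (A − λI)^k v = 0 for every generalised eigenvector v of λ).

  λ = 5: largest Jordan block has size 2, contributing (x − 5)^2

So m_A(x) = (x - 5)^2 = x^2 - 10*x + 25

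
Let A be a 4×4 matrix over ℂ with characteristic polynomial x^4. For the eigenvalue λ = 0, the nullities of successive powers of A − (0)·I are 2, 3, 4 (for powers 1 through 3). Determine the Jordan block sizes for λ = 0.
Block sizes for λ = 0: [3, 1]

From the dimensions of kernels of powers, the number of Jordan blocks of size at least j is d_j − d_{j−1} where d_j = dim ker(N^j) (with d_0 = 0). Computing the differences gives [2, 1, 1].
The number of blocks of size exactly k is (#blocks of size ≥ k) − (#blocks of size ≥ k + 1), so the partition is: 1 block(s) of size 1, 1 block(s) of size 3.
In nonincreasing order the block sizes are [3, 1].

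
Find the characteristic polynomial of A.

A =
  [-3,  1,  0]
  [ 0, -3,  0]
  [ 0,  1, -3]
x^3 + 9*x^2 + 27*x + 27

Expanding det(x·I − A) (e.g. by cofactor expansion or by noting that A is similar to its Jordan form J, which has the same characteristic polynomial as A) gives
  χ_A(x) = x^3 + 9*x^2 + 27*x + 27
which factors as (x + 3)^3. The eigenvalues (with algebraic multiplicities) are λ = -3 with multiplicity 3.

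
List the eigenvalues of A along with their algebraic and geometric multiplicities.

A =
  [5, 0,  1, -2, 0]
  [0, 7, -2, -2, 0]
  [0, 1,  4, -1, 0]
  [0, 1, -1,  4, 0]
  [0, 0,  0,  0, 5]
λ = 5: alg = 5, geom = 3

Step 1 — factor the characteristic polynomial to read off the algebraic multiplicities:
  χ_A(x) = (x - 5)^5

Step 2 — compute geometric multiplicities via the rank-nullity identity g(λ) = n − rank(A − λI):
  rank(A − (5)·I) = 2, so dim ker(A − (5)·I) = n − 2 = 3

Summary:
  λ = 5: algebraic multiplicity = 5, geometric multiplicity = 3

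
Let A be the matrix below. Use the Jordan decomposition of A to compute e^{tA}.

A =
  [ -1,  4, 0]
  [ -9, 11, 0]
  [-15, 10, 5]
e^{tA} =
  [-6*t*exp(5*t) + exp(5*t), 4*t*exp(5*t), 0]
  [-9*t*exp(5*t), 6*t*exp(5*t) + exp(5*t), 0]
  [-15*t*exp(5*t), 10*t*exp(5*t), exp(5*t)]

Strategy: write A = P · J · P⁻¹ where J is a Jordan canonical form, so e^{tA} = P · e^{tJ} · P⁻¹, and e^{tJ} can be computed block-by-block.

A has Jordan form
J =
  [5, 1, 0]
  [0, 5, 0]
  [0, 0, 5]
(up to reordering of blocks).

Per-block formulas:
  For a 1×1 block at λ = 5: exp(t · [5]) = [e^(5t)].
  For a 2×2 Jordan block J_2(5): exp(t · J_2(5)) = e^(5t)·(I + t·N), where N is the 2×2 nilpotent shift.

After assembling e^{tJ} and conjugating by P, we get:

e^{tA} =
  [-6*t*exp(5*t) + exp(5*t), 4*t*exp(5*t), 0]
  [-9*t*exp(5*t), 6*t*exp(5*t) + exp(5*t), 0]
  [-15*t*exp(5*t), 10*t*exp(5*t), exp(5*t)]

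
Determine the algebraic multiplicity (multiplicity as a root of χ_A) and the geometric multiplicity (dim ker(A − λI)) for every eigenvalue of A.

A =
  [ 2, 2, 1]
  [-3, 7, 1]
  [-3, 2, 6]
λ = 5: alg = 3, geom = 2

Step 1 — factor the characteristic polynomial to read off the algebraic multiplicities:
  χ_A(x) = (x - 5)^3

Step 2 — compute geometric multiplicities via the rank-nullity identity g(λ) = n − rank(A − λI):
  rank(A − (5)·I) = 1, so dim ker(A − (5)·I) = n − 1 = 2

Summary:
  λ = 5: algebraic multiplicity = 3, geometric multiplicity = 2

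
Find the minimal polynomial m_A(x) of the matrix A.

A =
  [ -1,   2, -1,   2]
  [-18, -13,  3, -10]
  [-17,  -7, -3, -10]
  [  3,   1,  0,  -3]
x^3 + 15*x^2 + 75*x + 125

The characteristic polynomial is χ_A(x) = (x + 5)^4, so the eigenvalues are known. The minimal polynomial is
  m_A(x) = Π_λ (x − λ)^{k_λ}
where k_λ is the size of the *largest* Jordan block for λ (equivalently, the smallest k with (A − λI)^k v = 0 for every generalised eigenvector v of λ).

  λ = -5: largest Jordan block has size 3, contributing (x + 5)^3

So m_A(x) = (x + 5)^3 = x^3 + 15*x^2 + 75*x + 125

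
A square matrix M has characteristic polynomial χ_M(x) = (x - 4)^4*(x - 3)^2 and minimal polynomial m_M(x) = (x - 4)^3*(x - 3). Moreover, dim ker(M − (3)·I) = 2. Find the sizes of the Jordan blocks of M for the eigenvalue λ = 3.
Block sizes for λ = 3: [1, 1]

Step 1 — from the characteristic polynomial, algebraic multiplicity of λ = 3 is 2. From dim ker(M − (3)·I) = 2, there are exactly 2 Jordan blocks for λ = 3.
Step 2 — from the minimal polynomial, the factor (x − 3) tells us the largest block for λ = 3 has size 1.
Step 3 — with total size 2, 2 blocks, and largest block 1, the block sizes (in nonincreasing order) are [1, 1].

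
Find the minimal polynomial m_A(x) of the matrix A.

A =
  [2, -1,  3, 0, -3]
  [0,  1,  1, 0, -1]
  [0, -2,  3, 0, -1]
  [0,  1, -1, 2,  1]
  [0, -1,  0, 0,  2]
x^3 - 6*x^2 + 12*x - 8

The characteristic polynomial is χ_A(x) = (x - 2)^5, so the eigenvalues are known. The minimal polynomial is
  m_A(x) = Π_λ (x − λ)^{k_λ}
where k_λ is the size of the *largest* Jordan block for λ (equivalently, the smallest k with (A − λI)^k v = 0 for every generalised eigenvector v of λ).

  λ = 2: largest Jordan block has size 3, contributing (x − 2)^3

So m_A(x) = (x - 2)^3 = x^3 - 6*x^2 + 12*x - 8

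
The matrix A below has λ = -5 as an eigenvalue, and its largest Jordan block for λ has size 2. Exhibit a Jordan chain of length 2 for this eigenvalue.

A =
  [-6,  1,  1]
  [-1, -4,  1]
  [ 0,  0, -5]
A Jordan chain for λ = -5 of length 2:
v_1 = (-1, -1, 0)ᵀ
v_2 = (1, 0, 0)ᵀ

Let N = A − (-5)·I. We want v_2 with N^2 v_2 = 0 but N^1 v_2 ≠ 0; then v_{j-1} := N · v_j for j = 2, …, 2.

Pick v_2 = (1, 0, 0)ᵀ.
Then v_1 = N · v_2 = (-1, -1, 0)ᵀ.

Sanity check: (A − (-5)·I) v_1 = (0, 0, 0)ᵀ = 0. ✓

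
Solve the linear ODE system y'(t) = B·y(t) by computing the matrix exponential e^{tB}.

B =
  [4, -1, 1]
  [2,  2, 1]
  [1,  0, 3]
e^{tB} =
  [t*exp(3*t) + exp(3*t), -t*exp(3*t), t*exp(3*t)]
  [t^2*exp(3*t)/2 + 2*t*exp(3*t), -t^2*exp(3*t)/2 - t*exp(3*t) + exp(3*t), t^2*exp(3*t)/2 + t*exp(3*t)]
  [t^2*exp(3*t)/2 + t*exp(3*t), -t^2*exp(3*t)/2, t^2*exp(3*t)/2 + exp(3*t)]

Strategy: write B = P · J · P⁻¹ where J is a Jordan canonical form, so e^{tB} = P · e^{tJ} · P⁻¹, and e^{tJ} can be computed block-by-block.

B has Jordan form
J =
  [3, 1, 0]
  [0, 3, 1]
  [0, 0, 3]
(up to reordering of blocks).

Per-block formulas:
  For a 3×3 Jordan block J_3(3): exp(t · J_3(3)) = e^(3t)·(I + t·N + (t^2/2)·N^2), where N is the 3×3 nilpotent shift.

After assembling e^{tJ} and conjugating by P, we get:

e^{tB} =
  [t*exp(3*t) + exp(3*t), -t*exp(3*t), t*exp(3*t)]
  [t^2*exp(3*t)/2 + 2*t*exp(3*t), -t^2*exp(3*t)/2 - t*exp(3*t) + exp(3*t), t^2*exp(3*t)/2 + t*exp(3*t)]
  [t^2*exp(3*t)/2 + t*exp(3*t), -t^2*exp(3*t)/2, t^2*exp(3*t)/2 + exp(3*t)]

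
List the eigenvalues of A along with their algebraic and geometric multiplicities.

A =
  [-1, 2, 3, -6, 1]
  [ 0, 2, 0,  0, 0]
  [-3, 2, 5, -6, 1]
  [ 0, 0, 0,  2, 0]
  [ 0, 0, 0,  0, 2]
λ = 2: alg = 5, geom = 4

Step 1 — factor the characteristic polynomial to read off the algebraic multiplicities:
  χ_A(x) = (x - 2)^5

Step 2 — compute geometric multiplicities via the rank-nullity identity g(λ) = n − rank(A − λI):
  rank(A − (2)·I) = 1, so dim ker(A − (2)·I) = n − 1 = 4

Summary:
  λ = 2: algebraic multiplicity = 5, geometric multiplicity = 4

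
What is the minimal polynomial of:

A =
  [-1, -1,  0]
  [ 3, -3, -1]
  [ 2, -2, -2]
x^3 + 6*x^2 + 12*x + 8

The characteristic polynomial is χ_A(x) = (x + 2)^3, so the eigenvalues are known. The minimal polynomial is
  m_A(x) = Π_λ (x − λ)^{k_λ}
where k_λ is the size of the *largest* Jordan block for λ (equivalently, the smallest k with (A − λI)^k v = 0 for every generalised eigenvector v of λ).

  λ = -2: largest Jordan block has size 3, contributing (x + 2)^3

So m_A(x) = (x + 2)^3 = x^3 + 6*x^2 + 12*x + 8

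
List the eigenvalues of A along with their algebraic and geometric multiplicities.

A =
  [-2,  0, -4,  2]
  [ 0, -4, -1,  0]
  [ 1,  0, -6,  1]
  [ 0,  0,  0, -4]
λ = -4: alg = 4, geom = 2

Step 1 — factor the characteristic polynomial to read off the algebraic multiplicities:
  χ_A(x) = (x + 4)^4

Step 2 — compute geometric multiplicities via the rank-nullity identity g(λ) = n − rank(A − λI):
  rank(A − (-4)·I) = 2, so dim ker(A − (-4)·I) = n − 2 = 2

Summary:
  λ = -4: algebraic multiplicity = 4, geometric multiplicity = 2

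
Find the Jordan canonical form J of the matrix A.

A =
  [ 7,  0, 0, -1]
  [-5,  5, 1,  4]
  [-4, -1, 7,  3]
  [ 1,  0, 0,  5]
J_2(6) ⊕ J_2(6)

The characteristic polynomial is
  det(x·I − A) = x^4 - 24*x^3 + 216*x^2 - 864*x + 1296 = (x - 6)^4

Eigenvalues and multiplicities (the geometric multiplicity of λ is n − rank(A − λI), which equals the number of Jordan blocks for λ):
  λ = 6: algebraic multiplicity = 4, geometric multiplicity = 2

Determining the block sizes for each eigenvalue:
  λ = 6: with am = 4 and gm = 2, the partition is not yet determined (e.g. several partitions of 4 into 2 parts exist). Let N = A − (6)·I. Computing rank(N^1) = 2, rank(N^2) = 0; the number of blocks of size ≥ j is rank(N^{j−1}) − rank(N^j), giving [2, 2]. So we have 2 block(s) of size 2 → block sizes [2, 2]

Assembling the blocks gives a Jordan form
J =
  [6, 1, 0, 0]
  [0, 6, 0, 0]
  [0, 0, 6, 1]
  [0, 0, 0, 6]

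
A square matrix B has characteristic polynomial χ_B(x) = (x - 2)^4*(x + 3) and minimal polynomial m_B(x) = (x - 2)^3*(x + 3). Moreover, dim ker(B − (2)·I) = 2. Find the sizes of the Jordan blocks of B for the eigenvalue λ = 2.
Block sizes for λ = 2: [3, 1]

Step 1 — from the characteristic polynomial, algebraic multiplicity of λ = 2 is 4. From dim ker(B − (2)·I) = 2, there are exactly 2 Jordan blocks for λ = 2.
Step 2 — from the minimal polynomial, the factor (x − 2)^3 tells us the largest block for λ = 2 has size 3.
Step 3 — with total size 4, 2 blocks, and largest block 3, the block sizes (in nonincreasing order) are [3, 1].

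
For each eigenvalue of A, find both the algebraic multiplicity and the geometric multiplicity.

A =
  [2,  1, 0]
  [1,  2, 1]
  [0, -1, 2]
λ = 2: alg = 3, geom = 1

Step 1 — factor the characteristic polynomial to read off the algebraic multiplicities:
  χ_A(x) = (x - 2)^3

Step 2 — compute geometric multiplicities via the rank-nullity identity g(λ) = n − rank(A − λI):
  rank(A − (2)·I) = 2, so dim ker(A − (2)·I) = n − 2 = 1

Summary:
  λ = 2: algebraic multiplicity = 3, geometric multiplicity = 1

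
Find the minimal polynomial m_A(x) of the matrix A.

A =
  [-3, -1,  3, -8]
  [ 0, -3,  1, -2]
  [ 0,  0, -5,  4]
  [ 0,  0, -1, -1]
x^3 + 9*x^2 + 27*x + 27

The characteristic polynomial is χ_A(x) = (x + 3)^4, so the eigenvalues are known. The minimal polynomial is
  m_A(x) = Π_λ (x − λ)^{k_λ}
where k_λ is the size of the *largest* Jordan block for λ (equivalently, the smallest k with (A − λI)^k v = 0 for every generalised eigenvector v of λ).

  λ = -3: largest Jordan block has size 3, contributing (x + 3)^3

So m_A(x) = (x + 3)^3 = x^3 + 9*x^2 + 27*x + 27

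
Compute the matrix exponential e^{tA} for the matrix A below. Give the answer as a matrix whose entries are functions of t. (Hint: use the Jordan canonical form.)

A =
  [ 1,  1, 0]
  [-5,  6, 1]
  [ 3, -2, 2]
e^{tA} =
  [-t^2*exp(3*t)/2 - 2*t*exp(3*t) + exp(3*t), t^2*exp(3*t)/2 + t*exp(3*t), t^2*exp(3*t)/2]
  [-t^2*exp(3*t) - 5*t*exp(3*t), t^2*exp(3*t) + 3*t*exp(3*t) + exp(3*t), t^2*exp(3*t) + t*exp(3*t)]
  [t^2*exp(3*t)/2 + 3*t*exp(3*t), -t^2*exp(3*t)/2 - 2*t*exp(3*t), -t^2*exp(3*t)/2 - t*exp(3*t) + exp(3*t)]

Strategy: write A = P · J · P⁻¹ where J is a Jordan canonical form, so e^{tA} = P · e^{tJ} · P⁻¹, and e^{tJ} can be computed block-by-block.

A has Jordan form
J =
  [3, 1, 0]
  [0, 3, 1]
  [0, 0, 3]
(up to reordering of blocks).

Per-block formulas:
  For a 3×3 Jordan block J_3(3): exp(t · J_3(3)) = e^(3t)·(I + t·N + (t^2/2)·N^2), where N is the 3×3 nilpotent shift.

After assembling e^{tJ} and conjugating by P, we get:

e^{tA} =
  [-t^2*exp(3*t)/2 - 2*t*exp(3*t) + exp(3*t), t^2*exp(3*t)/2 + t*exp(3*t), t^2*exp(3*t)/2]
  [-t^2*exp(3*t) - 5*t*exp(3*t), t^2*exp(3*t) + 3*t*exp(3*t) + exp(3*t), t^2*exp(3*t) + t*exp(3*t)]
  [t^2*exp(3*t)/2 + 3*t*exp(3*t), -t^2*exp(3*t)/2 - 2*t*exp(3*t), -t^2*exp(3*t)/2 - t*exp(3*t) + exp(3*t)]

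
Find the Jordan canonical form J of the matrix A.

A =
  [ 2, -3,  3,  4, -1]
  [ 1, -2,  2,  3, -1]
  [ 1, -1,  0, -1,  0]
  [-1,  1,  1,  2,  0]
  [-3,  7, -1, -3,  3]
J_3(1) ⊕ J_2(1)

The characteristic polynomial is
  det(x·I − A) = x^5 - 5*x^4 + 10*x^3 - 10*x^2 + 5*x - 1 = (x - 1)^5

Eigenvalues and multiplicities (the geometric multiplicity of λ is n − rank(A − λI), which equals the number of Jordan blocks for λ):
  λ = 1: algebraic multiplicity = 5, geometric multiplicity = 2

Determining the block sizes for each eigenvalue:
  λ = 1: with am = 5 and gm = 2, the partition is not yet determined (e.g. several partitions of 5 into 2 parts exist). Let N = A − (1)·I. Computing rank(N^1) = 3, rank(N^2) = 1, rank(N^3) = 0; the number of blocks of size ≥ j is rank(N^{j−1}) − rank(N^j), giving [2, 2, 1]. So we have 1 block(s) of size 3, 1 block(s) of size 2 → block sizes [3, 2]

Assembling the blocks gives a Jordan form
J =
  [1, 1, 0, 0, 0]
  [0, 1, 1, 0, 0]
  [0, 0, 1, 0, 0]
  [0, 0, 0, 1, 1]
  [0, 0, 0, 0, 1]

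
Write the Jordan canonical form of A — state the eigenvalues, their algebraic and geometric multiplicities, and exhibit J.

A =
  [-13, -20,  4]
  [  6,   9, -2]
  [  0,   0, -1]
J_1(-3) ⊕ J_1(-1) ⊕ J_1(-1)

The characteristic polynomial is
  det(x·I − A) = x^3 + 5*x^2 + 7*x + 3 = (x + 1)^2*(x + 3)

Eigenvalues and multiplicities (the geometric multiplicity of λ is n − rank(A − λI), which equals the number of Jordan blocks for λ):
  λ = -3: algebraic multiplicity = 1, geometric multiplicity = 1
  λ = -1: algebraic multiplicity = 2, geometric multiplicity = 2

Determining the block sizes for each eigenvalue:
  λ = -3: one block (gm = 1), so the single block has size am = 1 → block sizes [1]
  λ = -1: gm = am = 2, so every block has size 1 → block sizes [1, 1]

Assembling the blocks gives a Jordan form
J =
  [-3,  0,  0]
  [ 0, -1,  0]
  [ 0,  0, -1]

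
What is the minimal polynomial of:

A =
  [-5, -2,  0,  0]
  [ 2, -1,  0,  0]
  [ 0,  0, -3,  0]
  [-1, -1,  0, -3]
x^2 + 6*x + 9

The characteristic polynomial is χ_A(x) = (x + 3)^4, so the eigenvalues are known. The minimal polynomial is
  m_A(x) = Π_λ (x − λ)^{k_λ}
where k_λ is the size of the *largest* Jordan block for λ (equivalently, the smallest k with (A − λI)^k v = 0 for every generalised eigenvector v of λ).

  λ = -3: largest Jordan block has size 2, contributing (x + 3)^2

So m_A(x) = (x + 3)^2 = x^2 + 6*x + 9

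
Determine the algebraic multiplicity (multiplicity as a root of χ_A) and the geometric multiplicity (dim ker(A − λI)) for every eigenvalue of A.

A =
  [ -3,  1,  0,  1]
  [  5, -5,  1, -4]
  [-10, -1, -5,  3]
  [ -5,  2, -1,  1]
λ = -3: alg = 4, geom = 2

Step 1 — factor the characteristic polynomial to read off the algebraic multiplicities:
  χ_A(x) = (x + 3)^4

Step 2 — compute geometric multiplicities via the rank-nullity identity g(λ) = n − rank(A − λI):
  rank(A − (-3)·I) = 2, so dim ker(A − (-3)·I) = n − 2 = 2

Summary:
  λ = -3: algebraic multiplicity = 4, geometric multiplicity = 2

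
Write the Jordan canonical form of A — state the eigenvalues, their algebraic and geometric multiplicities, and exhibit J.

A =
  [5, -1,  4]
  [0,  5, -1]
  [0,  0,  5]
J_3(5)

The characteristic polynomial is
  det(x·I − A) = x^3 - 15*x^2 + 75*x - 125 = (x - 5)^3

Eigenvalues and multiplicities (the geometric multiplicity of λ is n − rank(A − λI), which equals the number of Jordan blocks for λ):
  λ = 5: algebraic multiplicity = 3, geometric multiplicity = 1

Determining the block sizes for each eigenvalue:
  λ = 5: one block (gm = 1), so the single block has size am = 3 → block sizes [3]

Assembling the blocks gives a Jordan form
J =
  [5, 1, 0]
  [0, 5, 1]
  [0, 0, 5]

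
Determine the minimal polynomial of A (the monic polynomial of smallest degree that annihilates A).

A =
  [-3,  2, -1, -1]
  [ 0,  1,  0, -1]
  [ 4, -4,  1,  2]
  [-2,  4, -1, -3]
x^3 + 3*x^2 + 3*x + 1

The characteristic polynomial is χ_A(x) = (x + 1)^4, so the eigenvalues are known. The minimal polynomial is
  m_A(x) = Π_λ (x − λ)^{k_λ}
where k_λ is the size of the *largest* Jordan block for λ (equivalently, the smallest k with (A − λI)^k v = 0 for every generalised eigenvector v of λ).

  λ = -1: largest Jordan block has size 3, contributing (x + 1)^3

So m_A(x) = (x + 1)^3 = x^3 + 3*x^2 + 3*x + 1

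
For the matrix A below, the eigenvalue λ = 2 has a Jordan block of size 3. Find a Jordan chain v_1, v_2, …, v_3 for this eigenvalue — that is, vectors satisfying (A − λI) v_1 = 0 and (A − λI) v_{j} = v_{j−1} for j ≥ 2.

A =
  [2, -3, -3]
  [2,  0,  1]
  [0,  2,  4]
A Jordan chain for λ = 2 of length 3:
v_1 = (-6, -4, 4)ᵀ
v_2 = (0, 2, 0)ᵀ
v_3 = (1, 0, 0)ᵀ

Let N = A − (2)·I. We want v_3 with N^3 v_3 = 0 but N^2 v_3 ≠ 0; then v_{j-1} := N · v_j for j = 3, …, 2.

Pick v_3 = (1, 0, 0)ᵀ.
Then v_2 = N · v_3 = (0, 2, 0)ᵀ.
Then v_1 = N · v_2 = (-6, -4, 4)ᵀ.

Sanity check: (A − (2)·I) v_1 = (0, 0, 0)ᵀ = 0. ✓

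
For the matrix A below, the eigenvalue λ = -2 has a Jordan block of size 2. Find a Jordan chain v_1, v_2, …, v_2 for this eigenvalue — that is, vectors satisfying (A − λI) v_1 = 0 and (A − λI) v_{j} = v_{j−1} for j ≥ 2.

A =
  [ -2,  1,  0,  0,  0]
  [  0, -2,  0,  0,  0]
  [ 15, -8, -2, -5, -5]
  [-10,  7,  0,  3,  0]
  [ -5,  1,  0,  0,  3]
A Jordan chain for λ = -2 of length 2:
v_1 = (1, 0, -3, 2, 1)ᵀ
v_2 = (0, 1, 0, -1, 0)ᵀ

Let N = A − (-2)·I. We want v_2 with N^2 v_2 = 0 but N^1 v_2 ≠ 0; then v_{j-1} := N · v_j for j = 2, …, 2.

Pick v_2 = (0, 1, 0, -1, 0)ᵀ.
Then v_1 = N · v_2 = (1, 0, -3, 2, 1)ᵀ.

Sanity check: (A − (-2)·I) v_1 = (0, 0, 0, 0, 0)ᵀ = 0. ✓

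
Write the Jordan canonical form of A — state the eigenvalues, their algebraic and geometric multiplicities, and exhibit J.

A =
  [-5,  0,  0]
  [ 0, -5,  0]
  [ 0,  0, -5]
J_1(-5) ⊕ J_1(-5) ⊕ J_1(-5)

The characteristic polynomial is
  det(x·I − A) = x^3 + 15*x^2 + 75*x + 125 = (x + 5)^3

Eigenvalues and multiplicities (the geometric multiplicity of λ is n − rank(A − λI), which equals the number of Jordan blocks for λ):
  λ = -5: algebraic multiplicity = 3, geometric multiplicity = 3

Determining the block sizes for each eigenvalue:
  λ = -5: gm = am = 3, so every block has size 1 → block sizes [1, 1, 1]

Assembling the blocks gives a Jordan form
J =
  [-5,  0,  0]
  [ 0, -5,  0]
  [ 0,  0, -5]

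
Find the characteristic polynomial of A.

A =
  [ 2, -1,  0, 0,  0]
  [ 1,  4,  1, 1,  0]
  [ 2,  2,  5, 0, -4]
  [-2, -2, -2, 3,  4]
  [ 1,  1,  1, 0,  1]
x^5 - 15*x^4 + 90*x^3 - 270*x^2 + 405*x - 243

Expanding det(x·I − A) (e.g. by cofactor expansion or by noting that A is similar to its Jordan form J, which has the same characteristic polynomial as A) gives
  χ_A(x) = x^5 - 15*x^4 + 90*x^3 - 270*x^2 + 405*x - 243
which factors as (x - 3)^5. The eigenvalues (with algebraic multiplicities) are λ = 3 with multiplicity 5.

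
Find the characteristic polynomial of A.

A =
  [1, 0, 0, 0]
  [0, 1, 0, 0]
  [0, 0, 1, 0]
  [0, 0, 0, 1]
x^4 - 4*x^3 + 6*x^2 - 4*x + 1

Expanding det(x·I − A) (e.g. by cofactor expansion or by noting that A is similar to its Jordan form J, which has the same characteristic polynomial as A) gives
  χ_A(x) = x^4 - 4*x^3 + 6*x^2 - 4*x + 1
which factors as (x - 1)^4. The eigenvalues (with algebraic multiplicities) are λ = 1 with multiplicity 4.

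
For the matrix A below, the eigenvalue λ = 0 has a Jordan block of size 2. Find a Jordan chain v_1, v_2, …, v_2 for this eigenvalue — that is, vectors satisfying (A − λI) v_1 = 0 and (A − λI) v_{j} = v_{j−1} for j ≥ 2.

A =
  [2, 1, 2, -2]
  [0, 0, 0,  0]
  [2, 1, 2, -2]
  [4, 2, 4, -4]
A Jordan chain for λ = 0 of length 2:
v_1 = (2, 0, 2, 4)ᵀ
v_2 = (1, 0, 0, 0)ᵀ

Let N = A − (0)·I. We want v_2 with N^2 v_2 = 0 but N^1 v_2 ≠ 0; then v_{j-1} := N · v_j for j = 2, …, 2.

Pick v_2 = (1, 0, 0, 0)ᵀ.
Then v_1 = N · v_2 = (2, 0, 2, 4)ᵀ.

Sanity check: (A − (0)·I) v_1 = (0, 0, 0, 0)ᵀ = 0. ✓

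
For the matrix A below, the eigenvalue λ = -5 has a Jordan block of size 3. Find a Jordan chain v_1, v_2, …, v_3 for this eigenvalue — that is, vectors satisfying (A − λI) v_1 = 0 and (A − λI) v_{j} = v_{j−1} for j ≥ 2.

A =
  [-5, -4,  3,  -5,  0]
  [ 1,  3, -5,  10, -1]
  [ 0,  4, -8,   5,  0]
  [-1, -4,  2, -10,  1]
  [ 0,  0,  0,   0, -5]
A Jordan chain for λ = -5 of length 3:
v_1 = (1, -2, -1, 1, 0)ᵀ
v_2 = (0, 1, 0, -1, 0)ᵀ
v_3 = (1, 0, 0, 0, 0)ᵀ

Let N = A − (-5)·I. We want v_3 with N^3 v_3 = 0 but N^2 v_3 ≠ 0; then v_{j-1} := N · v_j for j = 3, …, 2.

Pick v_3 = (1, 0, 0, 0, 0)ᵀ.
Then v_2 = N · v_3 = (0, 1, 0, -1, 0)ᵀ.
Then v_1 = N · v_2 = (1, -2, -1, 1, 0)ᵀ.

Sanity check: (A − (-5)·I) v_1 = (0, 0, 0, 0, 0)ᵀ = 0. ✓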